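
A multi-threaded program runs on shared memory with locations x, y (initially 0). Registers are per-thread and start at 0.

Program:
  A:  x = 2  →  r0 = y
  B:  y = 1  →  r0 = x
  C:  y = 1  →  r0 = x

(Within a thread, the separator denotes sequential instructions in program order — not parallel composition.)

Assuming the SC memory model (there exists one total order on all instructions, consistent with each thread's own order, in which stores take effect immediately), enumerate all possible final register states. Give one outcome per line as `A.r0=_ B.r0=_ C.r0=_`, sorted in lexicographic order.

outcome vector order: (A.r0,B.r0,C.r0)
|SC outcomes| = 5

A.r0=0 B.r0=2 C.r0=2
A.r0=1 B.r0=0 C.r0=0
A.r0=1 B.r0=0 C.r0=2
A.r0=1 B.r0=2 C.r0=0
A.r0=1 B.r0=2 C.r0=2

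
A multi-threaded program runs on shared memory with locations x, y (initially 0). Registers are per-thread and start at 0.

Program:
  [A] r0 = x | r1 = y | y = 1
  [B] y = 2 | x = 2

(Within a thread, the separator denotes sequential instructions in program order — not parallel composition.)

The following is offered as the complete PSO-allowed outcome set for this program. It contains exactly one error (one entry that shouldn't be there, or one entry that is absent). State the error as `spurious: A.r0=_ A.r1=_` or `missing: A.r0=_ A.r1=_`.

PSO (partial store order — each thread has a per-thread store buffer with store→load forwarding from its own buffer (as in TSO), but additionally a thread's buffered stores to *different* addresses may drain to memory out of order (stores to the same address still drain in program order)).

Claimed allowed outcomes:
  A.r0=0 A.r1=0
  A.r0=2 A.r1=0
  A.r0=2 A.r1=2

missing: A.r0=0 A.r1=2

outcome vector order: (A.r0,A.r1)
[PSO] allowed = {(0,0); (0,2); (2,0); (2,2)}
PSO∖claimed = {(0,2)}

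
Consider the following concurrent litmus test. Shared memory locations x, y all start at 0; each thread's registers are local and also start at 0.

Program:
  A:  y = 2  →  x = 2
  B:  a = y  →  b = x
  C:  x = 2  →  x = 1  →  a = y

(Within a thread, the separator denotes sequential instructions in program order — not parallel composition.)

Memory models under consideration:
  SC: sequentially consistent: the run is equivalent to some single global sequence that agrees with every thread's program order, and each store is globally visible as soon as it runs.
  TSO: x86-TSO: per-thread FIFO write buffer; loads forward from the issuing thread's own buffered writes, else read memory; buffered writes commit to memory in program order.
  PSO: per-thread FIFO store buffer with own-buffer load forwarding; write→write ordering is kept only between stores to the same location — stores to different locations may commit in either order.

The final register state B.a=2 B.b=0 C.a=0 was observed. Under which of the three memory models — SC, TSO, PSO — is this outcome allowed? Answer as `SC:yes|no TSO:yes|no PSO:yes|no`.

outcome vector order: (B.a,B.b,C.a)
under SC → <0 0 0>; <0 0 2>; <0 1 0>; <0 1 2>; <0 2 0>; <0 2 2>; <2 0 2>; <2 1 0>; <2 1 2>; <2 2 0>; <2 2 2>
under TSO → <0 0 0>; <0 0 2>; <0 1 0>; <0 1 2>; <0 2 0>; <0 2 2>; <2 0 0>; <2 0 2>; <2 1 0>; <2 1 2>; <2 2 0>; <2 2 2>
under PSO → <0 0 0>; <0 0 2>; <0 1 0>; <0 1 2>; <0 2 0>; <0 2 2>; <2 0 0>; <2 0 2>; <2 1 0>; <2 1 2>; <2 2 0>; <2 2 2>
target <2 0 0> ∈ {TSO,PSO}

SC:no TSO:yes PSO:yes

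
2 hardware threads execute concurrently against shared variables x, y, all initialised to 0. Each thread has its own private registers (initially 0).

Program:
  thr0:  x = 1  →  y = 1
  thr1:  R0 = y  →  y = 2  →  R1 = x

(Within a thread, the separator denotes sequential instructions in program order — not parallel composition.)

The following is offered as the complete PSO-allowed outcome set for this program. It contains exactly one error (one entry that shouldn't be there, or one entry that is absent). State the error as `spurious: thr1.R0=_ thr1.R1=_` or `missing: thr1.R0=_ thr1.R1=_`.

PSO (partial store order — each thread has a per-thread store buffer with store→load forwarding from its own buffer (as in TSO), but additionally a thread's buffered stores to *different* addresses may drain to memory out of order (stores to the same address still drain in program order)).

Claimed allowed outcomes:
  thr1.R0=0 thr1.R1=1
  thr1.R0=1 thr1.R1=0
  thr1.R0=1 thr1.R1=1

missing: thr1.R0=0 thr1.R1=0

outcome vector order: (thr1.R0,thr1.R1)
[PSO] allowed = {0/0, 0/1, 1/0, 1/1}
PSO∖claimed = {0/0}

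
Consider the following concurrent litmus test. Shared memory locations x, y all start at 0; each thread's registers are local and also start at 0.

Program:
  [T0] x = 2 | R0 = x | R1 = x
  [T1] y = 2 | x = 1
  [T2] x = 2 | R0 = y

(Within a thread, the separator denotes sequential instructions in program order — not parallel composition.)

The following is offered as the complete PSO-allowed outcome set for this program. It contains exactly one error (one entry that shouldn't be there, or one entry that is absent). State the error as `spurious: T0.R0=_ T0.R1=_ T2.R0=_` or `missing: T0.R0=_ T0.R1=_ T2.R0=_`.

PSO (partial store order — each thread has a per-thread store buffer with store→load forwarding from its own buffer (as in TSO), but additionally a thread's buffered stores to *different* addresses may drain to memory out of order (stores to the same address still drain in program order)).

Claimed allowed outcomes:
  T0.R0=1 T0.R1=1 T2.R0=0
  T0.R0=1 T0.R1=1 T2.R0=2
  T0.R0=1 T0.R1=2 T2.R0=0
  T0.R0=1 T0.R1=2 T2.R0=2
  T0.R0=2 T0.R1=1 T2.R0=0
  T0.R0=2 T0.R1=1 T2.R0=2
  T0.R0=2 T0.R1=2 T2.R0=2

outcome vector order: (T0.R0,T0.R1,T2.R0)
under PSO → <1 1 0> <1 1 2> <1 2 0> <1 2 2> <2 1 0> <2 1 2> <2 2 0> <2 2 2>
PSO∖claimed = {<2 2 0>}

missing: T0.R0=2 T0.R1=2 T2.R0=0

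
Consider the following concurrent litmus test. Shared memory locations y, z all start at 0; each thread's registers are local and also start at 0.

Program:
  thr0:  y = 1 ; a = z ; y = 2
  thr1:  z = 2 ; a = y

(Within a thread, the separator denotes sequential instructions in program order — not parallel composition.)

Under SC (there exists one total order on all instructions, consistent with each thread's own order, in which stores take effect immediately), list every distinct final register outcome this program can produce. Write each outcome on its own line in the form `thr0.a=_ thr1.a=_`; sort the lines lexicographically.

thr0.a=0 thr1.a=1
thr0.a=0 thr1.a=2
thr0.a=2 thr1.a=0
thr0.a=2 thr1.a=1
thr0.a=2 thr1.a=2

outcome vector order: (thr0.a,thr1.a)
|SC outcomes| = 5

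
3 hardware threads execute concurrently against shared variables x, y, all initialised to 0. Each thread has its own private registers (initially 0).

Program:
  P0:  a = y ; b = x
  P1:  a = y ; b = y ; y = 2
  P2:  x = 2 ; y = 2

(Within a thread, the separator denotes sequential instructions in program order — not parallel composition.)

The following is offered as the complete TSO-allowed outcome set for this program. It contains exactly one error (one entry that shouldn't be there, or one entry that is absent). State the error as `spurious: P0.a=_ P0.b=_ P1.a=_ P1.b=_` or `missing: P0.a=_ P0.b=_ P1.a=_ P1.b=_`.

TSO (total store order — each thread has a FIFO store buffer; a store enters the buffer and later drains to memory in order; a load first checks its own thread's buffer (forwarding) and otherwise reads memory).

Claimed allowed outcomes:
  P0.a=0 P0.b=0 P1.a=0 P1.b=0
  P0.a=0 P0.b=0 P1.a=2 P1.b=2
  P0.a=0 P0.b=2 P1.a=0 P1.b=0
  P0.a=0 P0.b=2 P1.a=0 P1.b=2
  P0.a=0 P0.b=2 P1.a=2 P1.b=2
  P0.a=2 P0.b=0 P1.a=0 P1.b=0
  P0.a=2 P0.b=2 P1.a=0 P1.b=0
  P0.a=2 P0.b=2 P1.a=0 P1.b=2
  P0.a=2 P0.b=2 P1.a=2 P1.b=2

outcome vector order: (P0.a,P0.b,P1.a,P1.b)
[TSO] allowed = {0000; 0002; 0022; 0200; 0202; 0222; 2000; 2200; 2202; 2222}
TSO∖claimed = {0002}

missing: P0.a=0 P0.b=0 P1.a=0 P1.b=2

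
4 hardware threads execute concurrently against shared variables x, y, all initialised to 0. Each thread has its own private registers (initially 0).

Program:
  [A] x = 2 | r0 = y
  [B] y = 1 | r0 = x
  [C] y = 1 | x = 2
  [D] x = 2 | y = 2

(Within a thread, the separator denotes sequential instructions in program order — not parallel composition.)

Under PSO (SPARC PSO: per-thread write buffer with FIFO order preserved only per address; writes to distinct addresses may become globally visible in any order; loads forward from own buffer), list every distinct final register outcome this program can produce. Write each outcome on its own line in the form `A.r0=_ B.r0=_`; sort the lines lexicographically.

A.r0=0 B.r0=0
A.r0=0 B.r0=2
A.r0=1 B.r0=0
A.r0=1 B.r0=2
A.r0=2 B.r0=0
A.r0=2 B.r0=2

outcome vector order: (A.r0,B.r0)
|PSO outcomes| = 6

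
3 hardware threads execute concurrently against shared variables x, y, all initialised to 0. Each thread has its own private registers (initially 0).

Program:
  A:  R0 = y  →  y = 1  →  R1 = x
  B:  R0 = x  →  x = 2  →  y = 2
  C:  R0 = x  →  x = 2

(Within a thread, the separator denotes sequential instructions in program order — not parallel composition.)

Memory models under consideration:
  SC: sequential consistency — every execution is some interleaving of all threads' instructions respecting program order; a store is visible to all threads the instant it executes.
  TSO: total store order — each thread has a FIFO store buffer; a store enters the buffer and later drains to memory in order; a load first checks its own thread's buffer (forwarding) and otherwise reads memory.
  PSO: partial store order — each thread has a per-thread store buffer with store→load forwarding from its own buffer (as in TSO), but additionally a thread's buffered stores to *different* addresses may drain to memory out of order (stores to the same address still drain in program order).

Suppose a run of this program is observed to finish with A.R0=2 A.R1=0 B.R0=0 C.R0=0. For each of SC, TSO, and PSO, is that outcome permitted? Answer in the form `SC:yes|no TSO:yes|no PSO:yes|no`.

SC:no TSO:no PSO:yes

outcome vector order: (A.R0,A.R1,B.R0,C.R0)
under SC → 0000; 0002; 0020; 0200; 0202; 0220; 2200; 2202; 2220
under TSO → 0000; 0002; 0020; 0200; 0202; 0220; 2200; 2202; 2220
under PSO → 0000; 0002; 0020; 0200; 0202; 0220; 2000; 2002; 2200; 2202; 2220
target 2000 ∈ {PSO}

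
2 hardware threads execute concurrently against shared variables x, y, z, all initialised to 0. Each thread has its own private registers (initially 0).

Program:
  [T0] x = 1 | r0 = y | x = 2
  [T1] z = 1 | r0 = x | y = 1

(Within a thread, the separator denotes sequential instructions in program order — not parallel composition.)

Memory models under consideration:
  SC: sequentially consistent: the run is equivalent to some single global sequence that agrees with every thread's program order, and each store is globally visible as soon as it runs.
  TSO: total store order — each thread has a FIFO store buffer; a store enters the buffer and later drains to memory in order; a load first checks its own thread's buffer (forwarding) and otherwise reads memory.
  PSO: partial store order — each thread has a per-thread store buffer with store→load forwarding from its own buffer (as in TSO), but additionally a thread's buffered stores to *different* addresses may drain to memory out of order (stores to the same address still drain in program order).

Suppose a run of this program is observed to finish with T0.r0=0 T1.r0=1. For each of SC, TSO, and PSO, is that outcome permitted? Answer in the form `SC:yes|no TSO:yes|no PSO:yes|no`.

outcome vector order: (T0.r0,T1.r0)
SC: 5 outcomes — {(0,0), (0,1), (0,2), (1,0), (1,1)}
TSO: 5 outcomes — {(0,0), (0,1), (0,2), (1,0), (1,1)}
PSO: 5 outcomes — {(0,0), (0,1), (0,2), (1,0), (1,1)}
target (0,1) ∈ {SC,TSO,PSO}

SC:yes TSO:yes PSO:yes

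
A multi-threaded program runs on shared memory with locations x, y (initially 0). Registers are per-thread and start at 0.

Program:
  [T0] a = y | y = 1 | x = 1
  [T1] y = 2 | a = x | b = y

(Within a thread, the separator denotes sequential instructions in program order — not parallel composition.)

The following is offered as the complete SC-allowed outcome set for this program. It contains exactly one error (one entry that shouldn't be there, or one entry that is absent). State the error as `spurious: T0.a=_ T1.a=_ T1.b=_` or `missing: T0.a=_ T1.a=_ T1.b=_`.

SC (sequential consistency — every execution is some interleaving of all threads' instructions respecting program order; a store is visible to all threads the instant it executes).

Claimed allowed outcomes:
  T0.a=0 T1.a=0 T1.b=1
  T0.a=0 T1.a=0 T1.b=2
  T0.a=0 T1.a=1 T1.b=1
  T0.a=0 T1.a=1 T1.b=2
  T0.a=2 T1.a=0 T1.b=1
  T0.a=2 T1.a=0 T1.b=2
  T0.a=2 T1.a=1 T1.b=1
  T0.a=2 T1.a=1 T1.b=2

spurious: T0.a=2 T1.a=1 T1.b=2

outcome vector order: (T0.a,T1.a,T1.b)
SC (7): (0,0,1), (0,0,2), (0,1,1), (0,1,2), (2,0,1), (2,0,2), (2,1,1)
claimed∖SC = {(2,1,2)}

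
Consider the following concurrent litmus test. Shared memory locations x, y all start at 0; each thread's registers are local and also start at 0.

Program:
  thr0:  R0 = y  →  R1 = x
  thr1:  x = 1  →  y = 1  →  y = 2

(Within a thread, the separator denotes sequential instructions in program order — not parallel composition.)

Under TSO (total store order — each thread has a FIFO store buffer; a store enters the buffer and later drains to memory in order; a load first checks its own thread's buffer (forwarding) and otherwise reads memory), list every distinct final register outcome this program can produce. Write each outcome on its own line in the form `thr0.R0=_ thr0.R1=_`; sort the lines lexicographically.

thr0.R0=0 thr0.R1=0
thr0.R0=0 thr0.R1=1
thr0.R0=1 thr0.R1=1
thr0.R0=2 thr0.R1=1

outcome vector order: (thr0.R0,thr0.R1)
|TSO outcomes| = 4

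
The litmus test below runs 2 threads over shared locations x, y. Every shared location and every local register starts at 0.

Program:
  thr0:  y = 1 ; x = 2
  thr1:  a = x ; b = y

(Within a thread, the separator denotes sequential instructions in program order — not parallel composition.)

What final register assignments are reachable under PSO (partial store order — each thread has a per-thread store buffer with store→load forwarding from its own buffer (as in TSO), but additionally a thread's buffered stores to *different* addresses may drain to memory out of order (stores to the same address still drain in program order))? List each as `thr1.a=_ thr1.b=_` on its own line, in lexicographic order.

outcome vector order: (thr1.a,thr1.b)
|PSO outcomes| = 4

thr1.a=0 thr1.b=0
thr1.a=0 thr1.b=1
thr1.a=2 thr1.b=0
thr1.a=2 thr1.b=1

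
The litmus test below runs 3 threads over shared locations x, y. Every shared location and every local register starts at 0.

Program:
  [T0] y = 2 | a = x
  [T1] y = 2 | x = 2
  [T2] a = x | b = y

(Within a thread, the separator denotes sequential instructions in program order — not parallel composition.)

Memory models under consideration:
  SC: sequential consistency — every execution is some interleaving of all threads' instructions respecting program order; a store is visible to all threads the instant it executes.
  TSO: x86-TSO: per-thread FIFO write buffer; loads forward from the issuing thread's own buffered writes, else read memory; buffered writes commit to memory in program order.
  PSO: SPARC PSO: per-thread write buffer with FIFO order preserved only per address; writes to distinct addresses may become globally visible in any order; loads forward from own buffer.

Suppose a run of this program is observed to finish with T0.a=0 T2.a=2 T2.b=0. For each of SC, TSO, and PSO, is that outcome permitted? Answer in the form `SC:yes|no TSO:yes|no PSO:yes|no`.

SC:no TSO:no PSO:yes

outcome vector order: (T0.a,T2.a,T2.b)
SC (6): 0/0/0 0/0/2 0/2/2 2/0/0 2/0/2 2/2/2
TSO (6): 0/0/0 0/0/2 0/2/2 2/0/0 2/0/2 2/2/2
PSO (8): 0/0/0 0/0/2 0/2/0 0/2/2 2/0/0 2/0/2 2/2/0 2/2/2
target 0/2/0 ∈ {PSO}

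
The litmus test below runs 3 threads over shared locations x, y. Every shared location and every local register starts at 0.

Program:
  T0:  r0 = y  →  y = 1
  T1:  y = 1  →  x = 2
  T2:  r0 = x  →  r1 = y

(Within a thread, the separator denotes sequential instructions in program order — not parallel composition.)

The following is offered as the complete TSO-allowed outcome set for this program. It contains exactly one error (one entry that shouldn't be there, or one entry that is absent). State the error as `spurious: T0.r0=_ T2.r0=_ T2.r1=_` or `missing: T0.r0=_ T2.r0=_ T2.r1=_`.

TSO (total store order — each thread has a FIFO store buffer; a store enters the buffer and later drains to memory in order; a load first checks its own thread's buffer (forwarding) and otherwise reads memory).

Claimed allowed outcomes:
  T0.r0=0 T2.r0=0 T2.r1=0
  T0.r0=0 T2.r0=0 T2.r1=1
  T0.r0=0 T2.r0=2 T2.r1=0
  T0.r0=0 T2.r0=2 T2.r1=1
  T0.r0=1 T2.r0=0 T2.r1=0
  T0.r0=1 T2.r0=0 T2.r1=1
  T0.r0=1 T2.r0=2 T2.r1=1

outcome vector order: (T0.r0,T2.r0,T2.r1)
under TSO → (0,0,0) (0,0,1) (0,2,1) (1,0,0) (1,0,1) (1,2,1)
claimed∖TSO = {(0,2,0)}

spurious: T0.r0=0 T2.r0=2 T2.r1=0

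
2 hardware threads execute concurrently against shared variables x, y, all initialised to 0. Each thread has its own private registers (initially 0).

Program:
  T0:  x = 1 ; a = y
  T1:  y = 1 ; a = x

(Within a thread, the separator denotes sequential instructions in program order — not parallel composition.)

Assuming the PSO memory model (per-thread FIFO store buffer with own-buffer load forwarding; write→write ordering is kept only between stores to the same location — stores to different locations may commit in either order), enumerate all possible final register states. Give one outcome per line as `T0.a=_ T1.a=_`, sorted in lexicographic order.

outcome vector order: (T0.a,T1.a)
|PSO outcomes| = 4

T0.a=0 T1.a=0
T0.a=0 T1.a=1
T0.a=1 T1.a=0
T0.a=1 T1.a=1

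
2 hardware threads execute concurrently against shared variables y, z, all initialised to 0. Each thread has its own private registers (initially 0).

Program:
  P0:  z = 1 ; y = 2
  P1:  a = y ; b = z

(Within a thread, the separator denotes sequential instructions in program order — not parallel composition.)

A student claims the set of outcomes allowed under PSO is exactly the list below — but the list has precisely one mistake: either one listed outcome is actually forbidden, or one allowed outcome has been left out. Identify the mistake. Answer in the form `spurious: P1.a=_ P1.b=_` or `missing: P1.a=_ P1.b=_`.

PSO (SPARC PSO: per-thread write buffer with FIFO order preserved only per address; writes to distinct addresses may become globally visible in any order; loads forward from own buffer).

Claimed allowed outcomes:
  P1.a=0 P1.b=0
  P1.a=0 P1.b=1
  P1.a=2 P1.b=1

outcome vector order: (P1.a,P1.b)
PSO: 4 outcomes — {<0 0>, <0 1>, <2 0>, <2 1>}
PSO∖claimed = {<2 0>}

missing: P1.a=2 P1.b=0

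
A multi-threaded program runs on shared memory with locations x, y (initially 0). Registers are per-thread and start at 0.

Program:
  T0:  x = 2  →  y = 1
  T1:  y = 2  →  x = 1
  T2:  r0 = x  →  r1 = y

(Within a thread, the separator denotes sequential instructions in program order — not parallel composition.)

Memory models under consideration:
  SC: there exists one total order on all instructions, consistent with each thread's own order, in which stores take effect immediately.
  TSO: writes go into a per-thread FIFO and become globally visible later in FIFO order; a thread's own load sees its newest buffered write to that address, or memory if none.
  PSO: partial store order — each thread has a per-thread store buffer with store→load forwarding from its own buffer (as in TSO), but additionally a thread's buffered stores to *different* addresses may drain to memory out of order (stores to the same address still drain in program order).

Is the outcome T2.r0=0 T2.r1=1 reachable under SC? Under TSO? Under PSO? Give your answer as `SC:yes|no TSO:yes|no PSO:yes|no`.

SC:yes TSO:yes PSO:yes

outcome vector order: (T2.r0,T2.r1)
[SC] allowed = {(0,0); (0,1); (0,2); (1,1); (1,2); (2,0); (2,1); (2,2)}
[TSO] allowed = {(0,0); (0,1); (0,2); (1,1); (1,2); (2,0); (2,1); (2,2)}
[PSO] allowed = {(0,0); (0,1); (0,2); (1,0); (1,1); (1,2); (2,0); (2,1); (2,2)}
target (0,1) ∈ {SC,TSO,PSO}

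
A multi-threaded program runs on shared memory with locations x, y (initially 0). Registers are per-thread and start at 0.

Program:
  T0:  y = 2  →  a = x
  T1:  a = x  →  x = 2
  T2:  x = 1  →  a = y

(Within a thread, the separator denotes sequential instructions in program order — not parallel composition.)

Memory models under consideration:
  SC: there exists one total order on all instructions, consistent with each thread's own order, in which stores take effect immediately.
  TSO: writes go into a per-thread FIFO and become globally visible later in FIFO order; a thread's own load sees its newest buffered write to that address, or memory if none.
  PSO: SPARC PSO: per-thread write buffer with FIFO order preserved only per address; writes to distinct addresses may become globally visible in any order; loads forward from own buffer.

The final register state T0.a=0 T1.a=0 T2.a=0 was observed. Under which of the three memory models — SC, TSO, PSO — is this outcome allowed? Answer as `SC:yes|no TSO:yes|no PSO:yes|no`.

SC:no TSO:yes PSO:yes

outcome vector order: (T0.a,T1.a,T2.a)
SC: 10 outcomes — {0/0/2; 0/1/2; 1/0/0; 1/0/2; 1/1/0; 1/1/2; 2/0/0; 2/0/2; 2/1/0; 2/1/2}
TSO: 12 outcomes — {0/0/0; 0/0/2; 0/1/0; 0/1/2; 1/0/0; 1/0/2; 1/1/0; 1/1/2; 2/0/0; 2/0/2; 2/1/0; 2/1/2}
PSO: 12 outcomes — {0/0/0; 0/0/2; 0/1/0; 0/1/2; 1/0/0; 1/0/2; 1/1/0; 1/1/2; 2/0/0; 2/0/2; 2/1/0; 2/1/2}
target 0/0/0 ∈ {TSO,PSO}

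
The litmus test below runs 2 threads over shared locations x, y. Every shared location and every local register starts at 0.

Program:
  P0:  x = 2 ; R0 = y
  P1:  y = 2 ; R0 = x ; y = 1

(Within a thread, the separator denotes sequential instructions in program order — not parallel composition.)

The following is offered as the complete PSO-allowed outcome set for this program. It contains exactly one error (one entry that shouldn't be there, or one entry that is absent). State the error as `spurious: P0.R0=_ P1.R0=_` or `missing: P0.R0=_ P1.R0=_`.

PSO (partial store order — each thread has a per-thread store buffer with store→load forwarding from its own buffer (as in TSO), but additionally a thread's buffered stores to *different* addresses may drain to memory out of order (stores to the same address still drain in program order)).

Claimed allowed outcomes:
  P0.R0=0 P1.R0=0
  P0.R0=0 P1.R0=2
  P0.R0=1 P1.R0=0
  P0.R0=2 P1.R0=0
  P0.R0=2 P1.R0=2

missing: P0.R0=1 P1.R0=2

outcome vector order: (P0.R0,P1.R0)
under PSO → 00 02 10 12 20 22
PSO∖claimed = {12}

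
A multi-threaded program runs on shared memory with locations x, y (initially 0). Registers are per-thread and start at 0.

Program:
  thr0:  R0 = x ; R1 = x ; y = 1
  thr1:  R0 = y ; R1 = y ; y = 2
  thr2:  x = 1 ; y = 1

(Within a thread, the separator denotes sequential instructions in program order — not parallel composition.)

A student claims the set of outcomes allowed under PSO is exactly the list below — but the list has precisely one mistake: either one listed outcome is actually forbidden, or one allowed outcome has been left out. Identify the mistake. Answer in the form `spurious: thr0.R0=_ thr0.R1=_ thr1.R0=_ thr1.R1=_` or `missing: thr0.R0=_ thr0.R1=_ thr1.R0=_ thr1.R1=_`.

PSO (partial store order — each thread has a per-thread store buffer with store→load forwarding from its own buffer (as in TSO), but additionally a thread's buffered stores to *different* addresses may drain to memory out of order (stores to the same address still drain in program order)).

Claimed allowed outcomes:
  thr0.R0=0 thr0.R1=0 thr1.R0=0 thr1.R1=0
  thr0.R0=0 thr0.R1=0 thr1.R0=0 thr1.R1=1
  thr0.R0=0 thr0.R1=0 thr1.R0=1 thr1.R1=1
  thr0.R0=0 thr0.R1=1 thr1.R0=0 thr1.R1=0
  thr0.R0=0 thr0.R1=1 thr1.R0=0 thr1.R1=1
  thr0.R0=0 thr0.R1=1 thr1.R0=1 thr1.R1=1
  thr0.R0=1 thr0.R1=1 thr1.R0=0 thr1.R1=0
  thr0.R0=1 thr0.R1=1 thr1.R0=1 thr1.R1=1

outcome vector order: (thr0.R0,thr0.R1,thr1.R0,thr1.R1)
PSO: 9 outcomes — {0000 0001 0011 0100 0101 0111 1100 1101 1111}
PSO∖claimed = {1101}

missing: thr0.R0=1 thr0.R1=1 thr1.R0=0 thr1.R1=1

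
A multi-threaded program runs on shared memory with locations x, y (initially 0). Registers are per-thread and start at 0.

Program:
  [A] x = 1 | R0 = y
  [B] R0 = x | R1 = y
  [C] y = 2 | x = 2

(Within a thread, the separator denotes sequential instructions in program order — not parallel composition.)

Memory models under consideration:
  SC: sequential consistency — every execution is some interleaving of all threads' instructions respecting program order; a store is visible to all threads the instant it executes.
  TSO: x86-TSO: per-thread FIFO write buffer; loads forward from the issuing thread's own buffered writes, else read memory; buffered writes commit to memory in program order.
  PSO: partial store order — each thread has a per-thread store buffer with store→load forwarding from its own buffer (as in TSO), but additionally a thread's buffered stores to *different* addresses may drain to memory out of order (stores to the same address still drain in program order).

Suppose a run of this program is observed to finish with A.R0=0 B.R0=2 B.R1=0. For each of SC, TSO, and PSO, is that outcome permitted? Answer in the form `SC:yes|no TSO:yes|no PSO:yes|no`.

outcome vector order: (A.R0,B.R0,B.R1)
SC: 10 outcomes — {000, 002, 010, 012, 022, 200, 202, 210, 212, 222}
TSO: 10 outcomes — {000, 002, 010, 012, 022, 200, 202, 210, 212, 222}
PSO: 12 outcomes — {000, 002, 010, 012, 020, 022, 200, 202, 210, 212, 220, 222}
target 020 ∈ {PSO}

SC:no TSO:no PSO:yes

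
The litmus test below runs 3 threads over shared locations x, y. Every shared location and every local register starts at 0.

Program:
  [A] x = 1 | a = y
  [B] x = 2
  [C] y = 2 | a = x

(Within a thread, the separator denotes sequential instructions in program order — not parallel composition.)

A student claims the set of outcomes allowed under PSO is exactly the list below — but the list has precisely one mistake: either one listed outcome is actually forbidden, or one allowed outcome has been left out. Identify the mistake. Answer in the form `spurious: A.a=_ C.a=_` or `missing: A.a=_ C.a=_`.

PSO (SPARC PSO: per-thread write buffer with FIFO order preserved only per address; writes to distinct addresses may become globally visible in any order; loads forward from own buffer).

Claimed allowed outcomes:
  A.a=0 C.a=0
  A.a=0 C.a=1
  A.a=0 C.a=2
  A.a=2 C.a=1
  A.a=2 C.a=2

missing: A.a=2 C.a=0

outcome vector order: (A.a,C.a)
[PSO] allowed = {<0 0> <0 1> <0 2> <2 0> <2 1> <2 2>}
PSO∖claimed = {<2 0>}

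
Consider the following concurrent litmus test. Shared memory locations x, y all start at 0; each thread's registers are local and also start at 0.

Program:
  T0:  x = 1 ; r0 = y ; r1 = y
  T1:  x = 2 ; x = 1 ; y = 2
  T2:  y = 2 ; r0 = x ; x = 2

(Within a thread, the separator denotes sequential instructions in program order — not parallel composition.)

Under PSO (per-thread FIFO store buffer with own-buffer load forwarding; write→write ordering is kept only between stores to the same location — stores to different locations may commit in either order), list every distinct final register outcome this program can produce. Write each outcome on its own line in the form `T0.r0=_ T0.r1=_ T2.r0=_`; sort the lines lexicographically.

outcome vector order: (T0.r0,T0.r1,T2.r0)
|PSO outcomes| = 9

T0.r0=0 T0.r1=0 T2.r0=0
T0.r0=0 T0.r1=0 T2.r0=1
T0.r0=0 T0.r1=0 T2.r0=2
T0.r0=0 T0.r1=2 T2.r0=0
T0.r0=0 T0.r1=2 T2.r0=1
T0.r0=0 T0.r1=2 T2.r0=2
T0.r0=2 T0.r1=2 T2.r0=0
T0.r0=2 T0.r1=2 T2.r0=1
T0.r0=2 T0.r1=2 T2.r0=2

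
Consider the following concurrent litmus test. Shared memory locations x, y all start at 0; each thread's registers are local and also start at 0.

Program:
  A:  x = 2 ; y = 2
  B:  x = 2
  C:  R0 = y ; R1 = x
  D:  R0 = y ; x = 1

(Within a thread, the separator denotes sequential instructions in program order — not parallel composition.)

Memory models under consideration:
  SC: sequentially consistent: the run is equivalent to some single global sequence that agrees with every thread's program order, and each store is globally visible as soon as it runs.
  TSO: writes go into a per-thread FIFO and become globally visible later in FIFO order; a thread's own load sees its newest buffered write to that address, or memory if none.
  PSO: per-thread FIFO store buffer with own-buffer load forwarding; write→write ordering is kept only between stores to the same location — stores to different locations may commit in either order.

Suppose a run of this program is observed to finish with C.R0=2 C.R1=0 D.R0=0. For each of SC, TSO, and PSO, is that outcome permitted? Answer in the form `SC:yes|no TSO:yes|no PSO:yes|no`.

outcome vector order: (C.R0,C.R1,D.R0)
under SC → 0/0/0, 0/0/2, 0/1/0, 0/1/2, 0/2/0, 0/2/2, 2/1/0, 2/1/2, 2/2/0, 2/2/2
under TSO → 0/0/0, 0/0/2, 0/1/0, 0/1/2, 0/2/0, 0/2/2, 2/1/0, 2/1/2, 2/2/0, 2/2/2
under PSO → 0/0/0, 0/0/2, 0/1/0, 0/1/2, 0/2/0, 0/2/2, 2/0/0, 2/0/2, 2/1/0, 2/1/2, 2/2/0, 2/2/2
target 2/0/0 ∈ {PSO}

SC:no TSO:no PSO:yes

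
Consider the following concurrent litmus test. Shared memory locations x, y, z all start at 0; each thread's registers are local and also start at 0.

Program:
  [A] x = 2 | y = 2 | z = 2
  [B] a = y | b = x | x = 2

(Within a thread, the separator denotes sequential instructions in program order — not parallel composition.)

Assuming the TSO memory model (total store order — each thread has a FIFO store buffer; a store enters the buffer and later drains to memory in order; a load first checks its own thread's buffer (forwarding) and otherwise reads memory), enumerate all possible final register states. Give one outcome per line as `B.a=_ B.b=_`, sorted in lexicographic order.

outcome vector order: (B.a,B.b)
|TSO outcomes| = 3

B.a=0 B.b=0
B.a=0 B.b=2
B.a=2 B.b=2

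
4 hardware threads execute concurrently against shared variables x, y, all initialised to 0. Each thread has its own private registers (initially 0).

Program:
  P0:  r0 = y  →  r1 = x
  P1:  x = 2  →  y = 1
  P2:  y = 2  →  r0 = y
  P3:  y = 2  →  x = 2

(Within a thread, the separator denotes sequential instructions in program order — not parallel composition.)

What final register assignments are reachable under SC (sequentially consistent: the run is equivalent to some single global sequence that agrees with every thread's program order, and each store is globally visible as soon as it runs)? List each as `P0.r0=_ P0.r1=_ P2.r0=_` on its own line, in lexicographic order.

P0.r0=0 P0.r1=0 P2.r0=1
P0.r0=0 P0.r1=0 P2.r0=2
P0.r0=0 P0.r1=2 P2.r0=1
P0.r0=0 P0.r1=2 P2.r0=2
P0.r0=1 P0.r1=2 P2.r0=1
P0.r0=1 P0.r1=2 P2.r0=2
P0.r0=2 P0.r1=0 P2.r0=1
P0.r0=2 P0.r1=0 P2.r0=2
P0.r0=2 P0.r1=2 P2.r0=1
P0.r0=2 P0.r1=2 P2.r0=2

outcome vector order: (P0.r0,P0.r1,P2.r0)
|SC outcomes| = 10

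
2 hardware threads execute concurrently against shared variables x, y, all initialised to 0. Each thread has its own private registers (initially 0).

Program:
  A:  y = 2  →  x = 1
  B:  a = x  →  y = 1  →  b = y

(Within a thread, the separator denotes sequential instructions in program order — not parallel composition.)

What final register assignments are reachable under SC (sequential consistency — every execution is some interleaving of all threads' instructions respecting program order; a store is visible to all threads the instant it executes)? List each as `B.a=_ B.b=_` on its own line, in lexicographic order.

B.a=0 B.b=1
B.a=0 B.b=2
B.a=1 B.b=1

outcome vector order: (B.a,B.b)
|SC outcomes| = 3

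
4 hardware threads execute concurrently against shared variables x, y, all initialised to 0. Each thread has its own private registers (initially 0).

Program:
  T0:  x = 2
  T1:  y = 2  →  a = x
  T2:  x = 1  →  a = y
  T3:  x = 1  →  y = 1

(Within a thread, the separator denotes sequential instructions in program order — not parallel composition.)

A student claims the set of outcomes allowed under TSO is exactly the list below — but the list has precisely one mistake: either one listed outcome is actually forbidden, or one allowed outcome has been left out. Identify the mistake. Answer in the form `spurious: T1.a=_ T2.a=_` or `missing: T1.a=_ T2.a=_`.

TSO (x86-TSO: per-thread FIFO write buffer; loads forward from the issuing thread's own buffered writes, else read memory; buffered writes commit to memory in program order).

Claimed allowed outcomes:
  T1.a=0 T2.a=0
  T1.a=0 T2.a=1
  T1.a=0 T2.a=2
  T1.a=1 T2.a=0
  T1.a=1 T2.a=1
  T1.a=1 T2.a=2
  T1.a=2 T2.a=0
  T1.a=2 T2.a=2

outcome vector order: (T1.a,T2.a)
under TSO → <0 0>, <0 1>, <0 2>, <1 0>, <1 1>, <1 2>, <2 0>, <2 1>, <2 2>
TSO∖claimed = {<2 1>}

missing: T1.a=2 T2.a=1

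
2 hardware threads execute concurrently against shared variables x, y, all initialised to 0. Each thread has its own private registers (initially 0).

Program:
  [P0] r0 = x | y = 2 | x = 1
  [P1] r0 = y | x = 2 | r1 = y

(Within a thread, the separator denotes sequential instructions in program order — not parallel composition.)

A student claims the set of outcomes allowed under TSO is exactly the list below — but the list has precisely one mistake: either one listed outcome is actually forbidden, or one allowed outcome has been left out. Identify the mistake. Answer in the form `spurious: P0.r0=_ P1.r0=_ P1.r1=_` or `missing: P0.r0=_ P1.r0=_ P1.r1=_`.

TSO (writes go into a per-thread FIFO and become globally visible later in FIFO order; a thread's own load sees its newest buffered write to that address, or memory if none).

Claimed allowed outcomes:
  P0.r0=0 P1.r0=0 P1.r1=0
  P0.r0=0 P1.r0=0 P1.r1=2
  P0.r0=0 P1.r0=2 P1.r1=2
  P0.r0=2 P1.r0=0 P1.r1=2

missing: P0.r0=2 P1.r0=0 P1.r1=0

outcome vector order: (P0.r0,P1.r0,P1.r1)
TSO: 5 outcomes — {000, 002, 022, 200, 202}
TSO∖claimed = {200}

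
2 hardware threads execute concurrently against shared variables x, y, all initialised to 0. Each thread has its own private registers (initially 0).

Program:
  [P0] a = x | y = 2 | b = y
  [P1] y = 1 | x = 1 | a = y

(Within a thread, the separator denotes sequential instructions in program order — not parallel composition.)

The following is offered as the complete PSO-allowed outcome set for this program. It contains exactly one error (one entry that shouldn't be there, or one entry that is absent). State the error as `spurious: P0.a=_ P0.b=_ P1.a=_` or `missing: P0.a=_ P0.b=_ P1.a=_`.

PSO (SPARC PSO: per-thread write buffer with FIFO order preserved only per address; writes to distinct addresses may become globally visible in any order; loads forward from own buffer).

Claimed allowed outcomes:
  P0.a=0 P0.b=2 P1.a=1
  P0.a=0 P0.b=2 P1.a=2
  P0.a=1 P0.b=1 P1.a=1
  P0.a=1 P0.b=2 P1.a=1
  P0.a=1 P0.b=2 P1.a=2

outcome vector order: (P0.a,P0.b,P1.a)
PSO (6): <0 1 1>, <0 2 1>, <0 2 2>, <1 1 1>, <1 2 1>, <1 2 2>
PSO∖claimed = {<0 1 1>}

missing: P0.a=0 P0.b=1 P1.a=1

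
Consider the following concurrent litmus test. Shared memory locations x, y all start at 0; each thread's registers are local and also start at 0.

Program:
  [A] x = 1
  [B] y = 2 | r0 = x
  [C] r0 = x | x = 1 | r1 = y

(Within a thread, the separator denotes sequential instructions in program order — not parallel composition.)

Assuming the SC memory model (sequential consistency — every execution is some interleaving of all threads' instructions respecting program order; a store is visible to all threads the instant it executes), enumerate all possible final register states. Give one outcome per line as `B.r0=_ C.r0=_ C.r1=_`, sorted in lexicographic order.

outcome vector order: (B.r0,C.r0,C.r1)
|SC outcomes| = 6

B.r0=0 C.r0=0 C.r1=2
B.r0=0 C.r0=1 C.r1=2
B.r0=1 C.r0=0 C.r1=0
B.r0=1 C.r0=0 C.r1=2
B.r0=1 C.r0=1 C.r1=0
B.r0=1 C.r0=1 C.r1=2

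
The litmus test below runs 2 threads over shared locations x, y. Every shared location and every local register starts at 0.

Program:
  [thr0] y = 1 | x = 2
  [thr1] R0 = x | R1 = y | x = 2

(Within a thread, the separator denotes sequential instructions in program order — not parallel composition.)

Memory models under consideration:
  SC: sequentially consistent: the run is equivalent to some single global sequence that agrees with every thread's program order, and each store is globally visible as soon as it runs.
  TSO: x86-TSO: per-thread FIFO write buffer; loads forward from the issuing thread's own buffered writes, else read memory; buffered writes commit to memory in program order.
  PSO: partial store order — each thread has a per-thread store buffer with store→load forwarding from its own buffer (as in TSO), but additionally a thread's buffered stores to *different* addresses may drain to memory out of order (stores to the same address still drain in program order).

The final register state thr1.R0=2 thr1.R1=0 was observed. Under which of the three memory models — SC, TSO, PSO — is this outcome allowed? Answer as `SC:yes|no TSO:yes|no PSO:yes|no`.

outcome vector order: (thr1.R0,thr1.R1)
[SC] allowed = {0/0, 0/1, 2/1}
[TSO] allowed = {0/0, 0/1, 2/1}
[PSO] allowed = {0/0, 0/1, 2/0, 2/1}
target 2/0 ∈ {PSO}

SC:no TSO:no PSO:yes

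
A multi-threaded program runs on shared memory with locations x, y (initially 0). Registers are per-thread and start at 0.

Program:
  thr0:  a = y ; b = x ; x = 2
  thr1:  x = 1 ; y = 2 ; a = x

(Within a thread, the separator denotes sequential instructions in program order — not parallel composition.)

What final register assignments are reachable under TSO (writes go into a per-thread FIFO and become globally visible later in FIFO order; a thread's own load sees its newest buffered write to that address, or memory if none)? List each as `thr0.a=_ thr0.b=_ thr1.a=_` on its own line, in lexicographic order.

outcome vector order: (thr0.a,thr0.b,thr1.a)
|TSO outcomes| = 6

thr0.a=0 thr0.b=0 thr1.a=1
thr0.a=0 thr0.b=0 thr1.a=2
thr0.a=0 thr0.b=1 thr1.a=1
thr0.a=0 thr0.b=1 thr1.a=2
thr0.a=2 thr0.b=1 thr1.a=1
thr0.a=2 thr0.b=1 thr1.a=2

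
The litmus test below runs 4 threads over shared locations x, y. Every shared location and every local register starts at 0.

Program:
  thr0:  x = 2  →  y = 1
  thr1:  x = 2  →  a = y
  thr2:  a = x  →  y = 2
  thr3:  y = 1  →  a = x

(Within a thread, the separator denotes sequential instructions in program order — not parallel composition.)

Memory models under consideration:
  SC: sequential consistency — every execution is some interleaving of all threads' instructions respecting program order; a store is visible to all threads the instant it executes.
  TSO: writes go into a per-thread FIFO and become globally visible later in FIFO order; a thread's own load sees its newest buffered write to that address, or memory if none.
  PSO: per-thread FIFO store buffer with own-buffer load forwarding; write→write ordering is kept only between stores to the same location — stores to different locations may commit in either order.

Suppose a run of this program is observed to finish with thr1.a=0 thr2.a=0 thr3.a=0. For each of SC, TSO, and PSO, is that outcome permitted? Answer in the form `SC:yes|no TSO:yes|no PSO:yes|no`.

SC:no TSO:yes PSO:yes

outcome vector order: (thr1.a,thr2.a,thr3.a)
under SC → <0 0 2>; <0 2 2>; <1 0 0>; <1 0 2>; <1 2 0>; <1 2 2>; <2 0 0>; <2 0 2>; <2 2 0>; <2 2 2>
under TSO → <0 0 0>; <0 0 2>; <0 2 0>; <0 2 2>; <1 0 0>; <1 0 2>; <1 2 0>; <1 2 2>; <2 0 0>; <2 0 2>; <2 2 0>; <2 2 2>
under PSO → <0 0 0>; <0 0 2>; <0 2 0>; <0 2 2>; <1 0 0>; <1 0 2>; <1 2 0>; <1 2 2>; <2 0 0>; <2 0 2>; <2 2 0>; <2 2 2>
target <0 0 0> ∈ {TSO,PSO}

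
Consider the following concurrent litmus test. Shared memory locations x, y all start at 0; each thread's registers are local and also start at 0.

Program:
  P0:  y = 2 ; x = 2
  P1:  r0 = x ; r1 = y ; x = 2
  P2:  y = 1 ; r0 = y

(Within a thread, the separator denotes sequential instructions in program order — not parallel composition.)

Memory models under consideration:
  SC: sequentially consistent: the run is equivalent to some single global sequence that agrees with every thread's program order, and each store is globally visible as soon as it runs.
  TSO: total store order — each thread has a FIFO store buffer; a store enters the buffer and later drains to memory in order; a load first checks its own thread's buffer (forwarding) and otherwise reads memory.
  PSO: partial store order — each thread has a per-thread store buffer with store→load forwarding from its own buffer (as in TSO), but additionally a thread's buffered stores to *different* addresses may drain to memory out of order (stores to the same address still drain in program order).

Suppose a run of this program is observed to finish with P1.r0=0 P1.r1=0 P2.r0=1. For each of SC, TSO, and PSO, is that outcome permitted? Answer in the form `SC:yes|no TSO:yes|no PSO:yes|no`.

outcome vector order: (P1.r0,P1.r1,P2.r0)
SC: 9 outcomes — {<0 0 1> <0 0 2> <0 1 1> <0 1 2> <0 2 1> <0 2 2> <2 1 1> <2 2 1> <2 2 2>}
TSO: 9 outcomes — {<0 0 1> <0 0 2> <0 1 1> <0 1 2> <0 2 1> <0 2 2> <2 1 1> <2 2 1> <2 2 2>}
PSO: 12 outcomes — {<0 0 1> <0 0 2> <0 1 1> <0 1 2> <0 2 1> <0 2 2> <2 0 1> <2 0 2> <2 1 1> <2 1 2> <2 2 1> <2 2 2>}
target <0 0 1> ∈ {SC,TSO,PSO}

SC:yes TSO:yes PSO:yes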